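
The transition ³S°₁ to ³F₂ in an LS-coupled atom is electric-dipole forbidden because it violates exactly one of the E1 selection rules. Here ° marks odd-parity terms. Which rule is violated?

the ΔL = 0, ±1 rule

ΔJ = 0, ±1 (not J=0↔0): J: 1 → 2, ΔJ = +1 — passes.
ΔL = 0, ±1 (not L=0↔0): L: 0 → 3, ΔL = +3 — fails.
ΔS = 0: S: 1 → 1 — passes.
Parity must change: odd → even — passes.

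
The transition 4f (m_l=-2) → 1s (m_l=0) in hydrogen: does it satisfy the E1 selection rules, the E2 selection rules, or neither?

Δl = 0 − 3 = -3; l_i + l_f = 3.
Δm_l = +2.
E1 (Δl = ±1, |Δm_l| ≤ 1): not satisfied.
E2 (Δl = 0,±2, l_i+l_f ≥ 2, |Δm_l| ≤ 2): not satisfied.

neither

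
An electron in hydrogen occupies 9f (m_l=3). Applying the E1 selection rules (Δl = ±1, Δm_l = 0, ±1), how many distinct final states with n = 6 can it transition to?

E1 requires Δl = ±1, so l_f ∈ {2, 4}; with 0 ≤ l_f ≤ n_f−1 = 5, the allowed l_f values are {2, 4}.
For l_f = 2: m_f ∈ {m_i−1, m_i, m_i+1} ∩ [−2, 2] = {2} → 1 state.
For l_f = 4: m_f ∈ {m_i−1, m_i, m_i+1} ∩ [−4, 4] = {2, 3, 4} → 3 states.
Total: 4.

4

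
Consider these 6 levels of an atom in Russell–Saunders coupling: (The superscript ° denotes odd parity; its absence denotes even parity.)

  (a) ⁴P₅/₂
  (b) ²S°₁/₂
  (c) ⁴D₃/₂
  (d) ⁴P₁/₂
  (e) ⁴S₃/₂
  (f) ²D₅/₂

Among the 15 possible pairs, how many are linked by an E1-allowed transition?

0

(a)–(b): forbidden (ΔS, ΔJ).
(a)–(c): forbidden (parity).
(a)–(d): forbidden (parity, ΔJ).
(a)–(e): forbidden (parity).
(a)–(f): forbidden (parity, ΔS).
(b)–(c): forbidden (ΔS, ΔL).
(b)–(d): forbidden (ΔS).
(b)–(e): forbidden (ΔS, ΔL).
(b)–(f): forbidden (ΔL, ΔJ).
(c)–(d): forbidden (parity).
(c)–(e): forbidden (parity, ΔL).
(c)–(f): forbidden (parity, ΔS).
(d)–(e): forbidden (parity).
(d)–(f): forbidden (parity, ΔS, ΔJ).
(e)–(f): forbidden (parity, ΔS, ΔL).
Allowed pairs: 0 of 15.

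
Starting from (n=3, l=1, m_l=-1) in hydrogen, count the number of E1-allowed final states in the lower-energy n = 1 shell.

E1 requires Δl = ±1, so l_f ∈ {0, 2}; with 0 ≤ l_f ≤ n_f−1 = 0, the allowed l_f values are {0}.
For l_f = 0: m_f ∈ {m_i−1, m_i, m_i+1} ∩ [−0, 0] = {0} → 1 state.
Total: 1.

1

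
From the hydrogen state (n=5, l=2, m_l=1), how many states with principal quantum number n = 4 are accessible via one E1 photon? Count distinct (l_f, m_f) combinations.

E1 requires Δl = ±1, so l_f ∈ {1, 3}; with 0 ≤ l_f ≤ n_f−1 = 3, the allowed l_f values are {1, 3}.
For l_f = 1: m_f ∈ {m_i−1, m_i, m_i+1} ∩ [−1, 1] = {0, 1} → 2 states.
For l_f = 3: m_f ∈ {m_i−1, m_i, m_i+1} ∩ [−3, 3] = {0, 1, 2} → 3 states.
Total: 5.

5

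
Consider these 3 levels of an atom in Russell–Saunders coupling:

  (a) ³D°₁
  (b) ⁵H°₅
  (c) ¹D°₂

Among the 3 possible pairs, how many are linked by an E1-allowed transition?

0

(a)–(b): forbidden (parity, ΔS, ΔL, ΔJ).
(a)–(c): forbidden (parity, ΔS).
(b)–(c): forbidden (parity, ΔS, ΔL, ΔJ).
Allowed pairs: 0 of 3.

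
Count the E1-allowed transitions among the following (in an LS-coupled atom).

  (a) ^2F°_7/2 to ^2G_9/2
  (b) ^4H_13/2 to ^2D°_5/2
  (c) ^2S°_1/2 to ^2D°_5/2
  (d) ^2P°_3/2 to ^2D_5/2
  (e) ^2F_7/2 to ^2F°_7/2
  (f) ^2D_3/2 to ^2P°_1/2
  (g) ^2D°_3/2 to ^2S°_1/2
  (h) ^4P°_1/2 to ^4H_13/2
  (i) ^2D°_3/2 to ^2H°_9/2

4

(a) allowed
(b) forbidden (ΔS, ΔL, ΔJ fail)
(c) forbidden (parity, ΔL, ΔJ fail)
(d) allowed
(e) allowed
(f) allowed
(g) forbidden (parity, ΔL fail)
(h) forbidden (ΔL, ΔJ fail)
(i) forbidden (parity, ΔL, ΔJ fail)
Total allowed: 4 of 9.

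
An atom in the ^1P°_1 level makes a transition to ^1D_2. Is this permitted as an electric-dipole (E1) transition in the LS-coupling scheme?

Initial level: S=0, L=1, J=1, parity odd. Final level: S=0, L=2, J=2, parity even.
Parity must change: odd → even — ✓.
ΔJ = 0, ±1 (not J=0↔0): J: 1 → 2, ΔJ = +1 — ✓.
ΔL = 0, ±1 (not L=0↔0): L: 1 → 2, ΔL = +1 — ✓.
ΔS = 0: S: 0 → 0 — ✓.
All four E1 rules are satisfied.

allowed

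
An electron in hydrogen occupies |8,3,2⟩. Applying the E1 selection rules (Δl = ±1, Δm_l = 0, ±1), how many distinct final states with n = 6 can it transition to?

5

E1 requires Δl = ±1, so l_f ∈ {2, 4}; with 0 ≤ l_f ≤ n_f−1 = 5, the allowed l_f values are {2, 4}.
For l_f = 2: m_f ∈ {m_i−1, m_i, m_i+1} ∩ [−2, 2] = {1, 2} → 2 states.
For l_f = 4: m_f ∈ {m_i−1, m_i, m_i+1} ∩ [−4, 4] = {1, 2, 3} → 3 states.
Total: 5.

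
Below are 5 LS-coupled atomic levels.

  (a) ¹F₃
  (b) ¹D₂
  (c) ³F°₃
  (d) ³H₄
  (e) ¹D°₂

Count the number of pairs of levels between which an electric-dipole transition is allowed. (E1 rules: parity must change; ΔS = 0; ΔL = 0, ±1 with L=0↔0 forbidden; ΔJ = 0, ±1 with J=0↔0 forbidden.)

(a)–(b): forbidden (parity).
(a)–(c): forbidden (ΔS).
(a)–(d): forbidden (parity, ΔS, ΔL).
(a)–(e): allowed.
(b)–(c): forbidden (ΔS).
(b)–(d): forbidden (parity, ΔS, ΔL, ΔJ).
(b)–(e): allowed.
(c)–(d): forbidden (ΔL).
(c)–(e): forbidden (parity, ΔS).
(d)–(e): forbidden (ΔS, ΔL, ΔJ).
Allowed pairs: 2 of 10.

2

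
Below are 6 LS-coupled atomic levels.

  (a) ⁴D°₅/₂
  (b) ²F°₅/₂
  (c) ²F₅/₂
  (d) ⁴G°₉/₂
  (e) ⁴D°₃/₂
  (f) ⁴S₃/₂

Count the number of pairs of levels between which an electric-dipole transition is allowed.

1

(a)–(b): forbidden (parity, ΔS).
(a)–(c): forbidden (ΔS).
(a)–(d): forbidden (parity, ΔL, ΔJ).
(a)–(e): forbidden (parity).
(a)–(f): forbidden (ΔL).
(b)–(c): allowed.
(b)–(d): forbidden (parity, ΔS, ΔJ).
(b)–(e): forbidden (parity, ΔS).
(b)–(f): forbidden (ΔS, ΔL).
(c)–(d): forbidden (ΔS, ΔJ).
(c)–(e): forbidden (ΔS).
(c)–(f): forbidden (parity, ΔS, ΔL).
(d)–(e): forbidden (parity, ΔL, ΔJ).
(d)–(f): forbidden (ΔL, ΔJ).
(e)–(f): forbidden (ΔL).
Allowed pairs: 1 of 15.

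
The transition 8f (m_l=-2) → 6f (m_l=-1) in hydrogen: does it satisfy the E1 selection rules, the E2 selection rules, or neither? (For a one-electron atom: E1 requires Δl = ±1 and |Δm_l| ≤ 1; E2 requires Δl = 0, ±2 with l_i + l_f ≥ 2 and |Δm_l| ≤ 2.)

E2

Δl = 3 − 3 = +0; l_i + l_f = 6.
Δm_l = +1.
E1 (Δl = ±1, |Δm_l| ≤ 1): not satisfied.
E2 (Δl = 0,±2, l_i+l_f ≥ 2, |Δm_l| ≤ 2): satisfied.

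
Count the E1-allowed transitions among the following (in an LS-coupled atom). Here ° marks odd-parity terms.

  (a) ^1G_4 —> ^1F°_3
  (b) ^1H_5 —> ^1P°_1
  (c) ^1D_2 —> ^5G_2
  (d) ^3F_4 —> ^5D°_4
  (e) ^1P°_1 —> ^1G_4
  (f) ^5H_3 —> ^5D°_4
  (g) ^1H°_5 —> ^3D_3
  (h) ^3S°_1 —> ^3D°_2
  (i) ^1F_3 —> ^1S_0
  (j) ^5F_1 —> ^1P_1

(a) allowed
(b) forbidden (ΔL, ΔJ fail)
(c) forbidden (parity, ΔS, ΔL fail)
(d) forbidden (ΔS fails)
(e) forbidden (ΔL, ΔJ fail)
(f) forbidden (ΔL fails)
(g) forbidden (ΔS, ΔL, ΔJ fail)
(h) forbidden (parity, ΔL fail)
(i) forbidden (parity, ΔL, ΔJ fail)
(j) forbidden (parity, ΔS, ΔL fail)
Total allowed: 1 of 10.

1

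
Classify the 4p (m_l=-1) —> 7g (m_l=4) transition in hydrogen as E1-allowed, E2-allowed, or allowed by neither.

Δl = 4 − 1 = +3; l_i + l_f = 5.
Δm_l = +5.
E1 (Δl = ±1, |Δm_l| ≤ 1): not satisfied.
E2 (Δl = 0,±2, l_i+l_f ≥ 2, |Δm_l| ≤ 2): not satisfied.

neither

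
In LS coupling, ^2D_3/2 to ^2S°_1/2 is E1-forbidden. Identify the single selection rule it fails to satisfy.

Initial level: S=1/2, L=2, J=3/2, parity even. Final level: S=1/2, L=0, J=1/2, parity odd.
Parity must change: even → odd — passes.
ΔS = 0: S: 1/2 → 1/2 — passes.
ΔL = 0, ±1 (not L=0↔0): L: 2 → 0, ΔL = -2 — fails.
ΔJ = 0, ±1 (not J=0↔0): J: 3/2 → 1/2, ΔJ = -1 — passes.

the ΔL = 0, ±1 rule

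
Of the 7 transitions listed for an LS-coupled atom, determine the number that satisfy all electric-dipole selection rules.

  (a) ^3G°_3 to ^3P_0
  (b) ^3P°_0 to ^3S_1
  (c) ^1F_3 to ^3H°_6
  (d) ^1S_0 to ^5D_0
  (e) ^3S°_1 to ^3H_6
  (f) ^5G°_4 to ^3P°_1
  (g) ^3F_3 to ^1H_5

1

(a) forbidden (ΔL, ΔJ fail)
(b) allowed
(c) forbidden (ΔS, ΔL, ΔJ fail)
(d) forbidden (parity, ΔS, ΔL, ΔJ fail)
(e) forbidden (ΔL, ΔJ fail)
(f) forbidden (parity, ΔS, ΔL, ΔJ fail)
(g) forbidden (parity, ΔS, ΔL, ΔJ fail)
Total allowed: 1 of 7.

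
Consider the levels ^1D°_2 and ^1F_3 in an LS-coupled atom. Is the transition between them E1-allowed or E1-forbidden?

Parity must change: odd → even — ok.
ΔS = 0: S: 0 → 0 — ok.
ΔL = 0, ±1 (not L=0↔0): L: 2 → 3, ΔL = +1 — ok.
ΔJ = 0, ±1 (not J=0↔0): J: 2 → 3, ΔJ = +1 — ok.
All four E1 rules are satisfied.

allowed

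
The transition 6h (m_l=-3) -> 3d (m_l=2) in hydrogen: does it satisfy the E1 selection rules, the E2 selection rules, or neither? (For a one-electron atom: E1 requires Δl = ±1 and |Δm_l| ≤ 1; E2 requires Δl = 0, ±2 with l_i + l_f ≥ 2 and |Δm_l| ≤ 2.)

Δl = 2 − 5 = -3; l_i + l_f = 7.
Δm_l = +5.
E1 (Δl = ±1, |Δm_l| ≤ 1): not satisfied.
E2 (Δl = 0,±2, l_i+l_f ≥ 2, |Δm_l| ≤ 2): not satisfied.

neither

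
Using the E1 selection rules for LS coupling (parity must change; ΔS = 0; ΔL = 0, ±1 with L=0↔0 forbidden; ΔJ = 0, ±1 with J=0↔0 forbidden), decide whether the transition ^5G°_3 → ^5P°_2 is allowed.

forbidden

Reading off the term symbols: S 2→2, L 4→1, J 3→2, parity odd→odd.
Parity must change: odd → odd — violated.
ΔS = 0: S: 2 → 2 — satisfied.
ΔL = 0, ±1 (not L=0↔0): L: 4 → 1, ΔL = -3 — violated.
ΔJ = 0, ±1 (not J=0↔0): J: 3 → 2, ΔJ = -1 — satisfied.
Rule(s) violated: parity, ΔL.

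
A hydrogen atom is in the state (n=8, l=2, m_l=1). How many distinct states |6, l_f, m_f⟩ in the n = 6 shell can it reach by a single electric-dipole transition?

E1 requires Δl = ±1, so l_f ∈ {1, 3}; with 0 ≤ l_f ≤ n_f−1 = 5, the allowed l_f values are {1, 3}.
For l_f = 1: m_f ∈ {m_i−1, m_i, m_i+1} ∩ [−1, 1] = {0, 1} → 2 states.
For l_f = 3: m_f ∈ {m_i−1, m_i, m_i+1} ∩ [−3, 3] = {0, 1, 2} → 3 states.
Total: 5.

5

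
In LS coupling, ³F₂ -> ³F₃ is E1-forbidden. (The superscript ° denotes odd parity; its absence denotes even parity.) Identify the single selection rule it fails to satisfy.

parity

Reading off the term symbols: S 1→1, L 3→3, J 2→3, parity even→even.
Parity must change: even → even — violated.
ΔS = 0: S: 1 → 1 — satisfied.
ΔL = 0, ±1 (not L=0↔0): L: 3 → 3, ΔL = +0 — satisfied.
ΔJ = 0, ±1 (not J=0↔0): J: 2 → 3, ΔJ = +1 — satisfied.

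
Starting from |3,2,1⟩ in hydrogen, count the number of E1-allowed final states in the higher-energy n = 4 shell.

E1 requires Δl = ±1, so l_f ∈ {1, 3}; with 0 ≤ l_f ≤ n_f−1 = 3, the allowed l_f values are {1, 3}.
For l_f = 1: m_f ∈ {m_i−1, m_i, m_i+1} ∩ [−1, 1] = {0, 1} → 2 states.
For l_f = 3: m_f ∈ {m_i−1, m_i, m_i+1} ∩ [−3, 3] = {0, 1, 2} → 3 states.
Total: 5.

5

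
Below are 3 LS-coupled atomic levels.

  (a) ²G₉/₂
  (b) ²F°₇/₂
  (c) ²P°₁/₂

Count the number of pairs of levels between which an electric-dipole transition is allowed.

(a)–(b): allowed.
(a)–(c): forbidden (ΔL, ΔJ).
(b)–(c): forbidden (parity, ΔL, ΔJ).
Allowed pairs: 1 of 3.

1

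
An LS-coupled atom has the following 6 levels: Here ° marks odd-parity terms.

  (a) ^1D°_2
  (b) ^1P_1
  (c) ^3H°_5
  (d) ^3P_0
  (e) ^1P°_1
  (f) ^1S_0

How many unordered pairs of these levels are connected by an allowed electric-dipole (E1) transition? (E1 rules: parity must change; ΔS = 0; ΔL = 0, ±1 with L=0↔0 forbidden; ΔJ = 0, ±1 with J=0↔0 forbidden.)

(a)–(b): allowed.
(a)–(c): forbidden (parity, ΔS, ΔL, ΔJ).
(a)–(d): forbidden (ΔS, ΔJ).
(a)–(e): forbidden (parity).
(a)–(f): forbidden (ΔL, ΔJ).
(b)–(c): forbidden (ΔS, ΔL, ΔJ).
(b)–(d): forbidden (parity, ΔS).
(b)–(e): allowed.
(b)–(f): forbidden (parity).
(c)–(d): forbidden (ΔL, ΔJ).
(c)–(e): forbidden (parity, ΔS, ΔL, ΔJ).
(c)–(f): forbidden (ΔS, ΔL, ΔJ).
(d)–(e): forbidden (ΔS).
(d)–(f): forbidden (parity, ΔS, ΔJ).
(e)–(f): allowed.
Allowed pairs: 3 of 15.

3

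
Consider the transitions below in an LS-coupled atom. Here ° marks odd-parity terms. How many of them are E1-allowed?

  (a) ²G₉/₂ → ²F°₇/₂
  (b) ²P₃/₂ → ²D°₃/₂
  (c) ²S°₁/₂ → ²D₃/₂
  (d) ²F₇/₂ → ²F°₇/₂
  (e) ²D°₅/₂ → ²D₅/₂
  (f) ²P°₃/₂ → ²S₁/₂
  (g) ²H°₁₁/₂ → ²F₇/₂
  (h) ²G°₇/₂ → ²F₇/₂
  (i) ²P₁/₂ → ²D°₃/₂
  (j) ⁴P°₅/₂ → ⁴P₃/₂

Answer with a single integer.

(a) allowed
(b) allowed
(c) forbidden (ΔL fails)
(d) allowed
(e) allowed
(f) allowed
(g) forbidden (ΔL, ΔJ fail)
(h) allowed
(i) allowed
(j) allowed
Total allowed: 8 of 10.

8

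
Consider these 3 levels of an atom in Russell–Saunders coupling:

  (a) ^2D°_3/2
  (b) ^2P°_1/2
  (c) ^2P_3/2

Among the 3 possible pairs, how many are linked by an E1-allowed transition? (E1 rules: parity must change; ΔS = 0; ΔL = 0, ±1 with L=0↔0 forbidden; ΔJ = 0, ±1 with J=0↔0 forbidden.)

2

(a)–(b): forbidden (parity).
(a)–(c): allowed.
(b)–(c): allowed.
Allowed pairs: 2 of 3.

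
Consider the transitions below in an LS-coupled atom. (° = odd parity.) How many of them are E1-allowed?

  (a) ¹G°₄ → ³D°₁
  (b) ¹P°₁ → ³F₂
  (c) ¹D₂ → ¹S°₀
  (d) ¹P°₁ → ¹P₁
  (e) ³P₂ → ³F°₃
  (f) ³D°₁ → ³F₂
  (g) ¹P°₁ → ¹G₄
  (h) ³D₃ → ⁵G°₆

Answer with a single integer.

(a) forbidden (parity, ΔS, ΔL, ΔJ fail)
(b) forbidden (ΔS, ΔL fail)
(c) forbidden (ΔL, ΔJ fail)
(d) allowed
(e) forbidden (ΔL fails)
(f) allowed
(g) forbidden (ΔL, ΔJ fail)
(h) forbidden (ΔS, ΔL, ΔJ fail)
Total allowed: 2 of 8.

2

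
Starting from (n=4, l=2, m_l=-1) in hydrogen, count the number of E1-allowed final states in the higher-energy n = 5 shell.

E1 requires Δl = ±1, so l_f ∈ {1, 3}; with 0 ≤ l_f ≤ n_f−1 = 4, the allowed l_f values are {1, 3}.
For l_f = 1: m_f ∈ {m_i−1, m_i, m_i+1} ∩ [−1, 1] = {-1, 0} → 2 states.
For l_f = 3: m_f ∈ {m_i−1, m_i, m_i+1} ∩ [−3, 3] = {-2, -1, 0} → 3 states.
Total: 5.

5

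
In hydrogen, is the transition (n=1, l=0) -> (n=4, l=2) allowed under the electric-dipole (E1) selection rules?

forbidden

Initial l = 0, final l = 2, so Δl = +2. E1 requires Δl = ±1: violated.
The transition is electric-dipole forbidden.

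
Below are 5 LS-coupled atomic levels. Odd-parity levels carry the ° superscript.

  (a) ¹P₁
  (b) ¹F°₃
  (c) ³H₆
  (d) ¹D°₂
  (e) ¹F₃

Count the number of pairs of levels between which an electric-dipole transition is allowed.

3

(a)–(b): forbidden (ΔL, ΔJ).
(a)–(c): forbidden (parity, ΔS, ΔL, ΔJ).
(a)–(d): allowed.
(a)–(e): forbidden (parity, ΔL, ΔJ).
(b)–(c): forbidden (ΔS, ΔL, ΔJ).
(b)–(d): forbidden (parity).
(b)–(e): allowed.
(c)–(d): forbidden (ΔS, ΔL, ΔJ).
(c)–(e): forbidden (parity, ΔS, ΔL, ΔJ).
(d)–(e): allowed.
Allowed pairs: 3 of 10.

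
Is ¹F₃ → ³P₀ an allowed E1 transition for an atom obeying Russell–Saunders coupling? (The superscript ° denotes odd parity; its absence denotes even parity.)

ΔL = 0, ±1 (not L=0↔0): L: 3 → 1, ΔL = -2 — fails.
ΔJ = 0, ±1 (not J=0↔0): J: 3 → 0, ΔJ = -3 — fails.
ΔS = 0: S: 0 → 1 — fails.
Parity must change: even → even — fails.
Rule(s) violated: parity, ΔS, ΔL, ΔJ.

forbidden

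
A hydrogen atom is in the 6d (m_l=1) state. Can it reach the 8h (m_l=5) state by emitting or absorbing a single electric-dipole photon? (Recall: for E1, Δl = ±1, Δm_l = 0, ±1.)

l: 2 → 5 (Δl = +3). Δl = ±1 ✗.
m_l: 1 → 5 (Δm_l = +4). |Δm_l| ≤ 1 ✗.
The transition is electric-dipole forbidden.

forbidden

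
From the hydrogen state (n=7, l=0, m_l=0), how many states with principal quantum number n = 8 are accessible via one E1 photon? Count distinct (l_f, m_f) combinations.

3

E1 requires Δl = ±1, so l_f ∈ {-1, 1}; with 0 ≤ l_f ≤ n_f−1 = 7, the allowed l_f values are {1}.
For l_f = 1: m_f ∈ {m_i−1, m_i, m_i+1} ∩ [−1, 1] = {-1, 0, 1} → 3 states.
Total: 3.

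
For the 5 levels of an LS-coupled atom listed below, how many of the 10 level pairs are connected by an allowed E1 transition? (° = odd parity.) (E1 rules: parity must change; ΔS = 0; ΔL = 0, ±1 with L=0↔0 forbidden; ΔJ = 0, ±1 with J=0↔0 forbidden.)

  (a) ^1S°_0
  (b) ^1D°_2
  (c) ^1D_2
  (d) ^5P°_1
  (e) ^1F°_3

2

(a)–(b): forbidden (parity, ΔL, ΔJ).
(a)–(c): forbidden (ΔL, ΔJ).
(a)–(d): forbidden (parity, ΔS).
(a)–(e): forbidden (parity, ΔL, ΔJ).
(b)–(c): allowed.
(b)–(d): forbidden (parity, ΔS).
(b)–(e): forbidden (parity).
(c)–(d): forbidden (ΔS).
(c)–(e): allowed.
(d)–(e): forbidden (parity, ΔS, ΔL, ΔJ).
Allowed pairs: 2 of 10.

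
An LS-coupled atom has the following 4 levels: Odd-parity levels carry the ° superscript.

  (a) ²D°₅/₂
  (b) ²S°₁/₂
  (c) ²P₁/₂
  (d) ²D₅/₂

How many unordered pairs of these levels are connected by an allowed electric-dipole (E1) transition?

(a)–(b): forbidden (parity, ΔL, ΔJ).
(a)–(c): forbidden (ΔJ).
(a)–(d): allowed.
(b)–(c): allowed.
(b)–(d): forbidden (ΔL, ΔJ).
(c)–(d): forbidden (parity, ΔJ).
Allowed pairs: 2 of 6.

2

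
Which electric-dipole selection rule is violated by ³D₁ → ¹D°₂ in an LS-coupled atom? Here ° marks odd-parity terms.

the ΔS = 0 rule

Parity must change: even → odd — ✓.
ΔS = 0: S: 1 → 0 — ✗.
ΔL = 0, ±1 (not L=0↔0): L: 2 → 2, ΔL = +0 — ✓.
ΔJ = 0, ±1 (not J=0↔0): J: 1 → 2, ΔJ = +1 — ✓.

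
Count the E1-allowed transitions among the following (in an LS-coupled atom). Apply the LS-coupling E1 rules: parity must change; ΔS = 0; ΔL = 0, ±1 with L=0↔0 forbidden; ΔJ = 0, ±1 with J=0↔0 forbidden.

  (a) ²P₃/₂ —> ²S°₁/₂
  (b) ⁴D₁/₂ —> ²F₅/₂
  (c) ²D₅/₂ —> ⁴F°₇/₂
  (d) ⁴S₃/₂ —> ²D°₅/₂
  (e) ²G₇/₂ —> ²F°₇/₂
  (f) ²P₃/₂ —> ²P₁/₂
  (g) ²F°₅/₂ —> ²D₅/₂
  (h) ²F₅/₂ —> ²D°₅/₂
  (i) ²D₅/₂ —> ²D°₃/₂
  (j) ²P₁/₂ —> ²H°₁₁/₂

5

(a) allowed
(b) forbidden (parity, ΔS, ΔJ fail)
(c) forbidden (ΔS fails)
(d) forbidden (ΔS, ΔL fail)
(e) allowed
(f) forbidden (parity fails)
(g) allowed
(h) allowed
(i) allowed
(j) forbidden (ΔL, ΔJ fail)
Total allowed: 5 of 10.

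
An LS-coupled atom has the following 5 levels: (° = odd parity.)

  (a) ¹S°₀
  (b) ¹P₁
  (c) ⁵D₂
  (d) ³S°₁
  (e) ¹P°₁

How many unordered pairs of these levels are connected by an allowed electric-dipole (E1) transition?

(a)–(b): allowed.
(a)–(c): forbidden (ΔS, ΔL, ΔJ).
(a)–(d): forbidden (parity, ΔS, ΔL).
(a)–(e): forbidden (parity).
(b)–(c): forbidden (parity, ΔS).
(b)–(d): forbidden (ΔS).
(b)–(e): allowed.
(c)–(d): forbidden (ΔS, ΔL).
(c)–(e): forbidden (ΔS).
(d)–(e): forbidden (parity, ΔS).
Allowed pairs: 2 of 10.

2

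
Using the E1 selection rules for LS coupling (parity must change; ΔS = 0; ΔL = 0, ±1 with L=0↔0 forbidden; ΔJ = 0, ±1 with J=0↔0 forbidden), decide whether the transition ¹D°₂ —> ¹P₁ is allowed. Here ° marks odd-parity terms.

Initial level: S=0, L=2, J=2, parity odd. Final level: S=0, L=1, J=1, parity even.
Parity must change: odd → even — passes.
ΔS = 0: S: 0 → 0 — passes.
ΔL = 0, ±1 (not L=0↔0): L: 2 → 1, ΔL = -1 — passes.
ΔJ = 0, ±1 (not J=0↔0): J: 2 → 1, ΔJ = -1 — passes.
All four E1 rules are satisfied.

allowed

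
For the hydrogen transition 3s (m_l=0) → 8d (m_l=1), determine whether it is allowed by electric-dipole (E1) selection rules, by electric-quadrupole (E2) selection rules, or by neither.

E2

Δl = 2 − 0 = +2; l_i + l_f = 2.
Δm_l = +1.
E1 (Δl = ±1, |Δm_l| ≤ 1): not satisfied.
E2 (Δl = 0,±2, l_i+l_f ≥ 2, |Δm_l| ≤ 2): satisfied.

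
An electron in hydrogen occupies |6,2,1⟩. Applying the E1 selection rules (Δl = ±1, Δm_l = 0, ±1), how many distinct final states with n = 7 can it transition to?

E1 requires Δl = ±1, so l_f ∈ {1, 3}; with 0 ≤ l_f ≤ n_f−1 = 6, the allowed l_f values are {1, 3}.
For l_f = 1: m_f ∈ {m_i−1, m_i, m_i+1} ∩ [−1, 1] = {0, 1} → 2 states.
For l_f = 3: m_f ∈ {m_i−1, m_i, m_i+1} ∩ [−3, 3] = {0, 1, 2} → 3 states.
Total: 5.

5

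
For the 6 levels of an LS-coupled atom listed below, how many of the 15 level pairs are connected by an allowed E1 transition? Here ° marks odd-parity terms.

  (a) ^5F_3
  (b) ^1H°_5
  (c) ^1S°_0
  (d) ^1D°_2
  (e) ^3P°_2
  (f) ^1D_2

(a)–(b): forbidden (ΔS, ΔL, ΔJ).
(a)–(c): forbidden (ΔS, ΔL, ΔJ).
(a)–(d): forbidden (ΔS).
(a)–(e): forbidden (ΔS, ΔL).
(a)–(f): forbidden (parity, ΔS).
(b)–(c): forbidden (parity, ΔL, ΔJ).
(b)–(d): forbidden (parity, ΔL, ΔJ).
(b)–(e): forbidden (parity, ΔS, ΔL, ΔJ).
(b)–(f): forbidden (ΔL, ΔJ).
(c)–(d): forbidden (parity, ΔL, ΔJ).
(c)–(e): forbidden (parity, ΔS, ΔJ).
(c)–(f): forbidden (ΔL, ΔJ).
(d)–(e): forbidden (parity, ΔS).
(d)–(f): allowed.
(e)–(f): forbidden (ΔS).
Allowed pairs: 1 of 15.

1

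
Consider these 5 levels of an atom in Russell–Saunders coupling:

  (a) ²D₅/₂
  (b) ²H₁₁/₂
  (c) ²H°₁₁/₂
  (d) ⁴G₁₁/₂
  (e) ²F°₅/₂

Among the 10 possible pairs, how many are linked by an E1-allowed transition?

(a)–(b): forbidden (parity, ΔL, ΔJ).
(a)–(c): forbidden (ΔL, ΔJ).
(a)–(d): forbidden (parity, ΔS, ΔL, ΔJ).
(a)–(e): allowed.
(b)–(c): allowed.
(b)–(d): forbidden (parity, ΔS).
(b)–(e): forbidden (ΔL, ΔJ).
(c)–(d): forbidden (ΔS).
(c)–(e): forbidden (parity, ΔL, ΔJ).
(d)–(e): forbidden (ΔS, ΔJ).
Allowed pairs: 2 of 10.

2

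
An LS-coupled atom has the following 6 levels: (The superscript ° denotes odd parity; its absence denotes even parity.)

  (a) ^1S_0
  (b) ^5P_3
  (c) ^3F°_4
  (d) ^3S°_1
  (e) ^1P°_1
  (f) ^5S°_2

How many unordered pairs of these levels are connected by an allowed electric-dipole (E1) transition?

(a)–(b): forbidden (parity, ΔS, ΔJ).
(a)–(c): forbidden (ΔS, ΔL, ΔJ).
(a)–(d): forbidden (ΔS, ΔL).
(a)–(e): allowed.
(a)–(f): forbidden (ΔS, ΔL, ΔJ).
(b)–(c): forbidden (ΔS, ΔL).
(b)–(d): forbidden (ΔS, ΔJ).
(b)–(e): forbidden (ΔS, ΔJ).
(b)–(f): allowed.
(c)–(d): forbidden (parity, ΔL, ΔJ).
(c)–(e): forbidden (parity, ΔS, ΔL, ΔJ).
(c)–(f): forbidden (parity, ΔS, ΔL, ΔJ).
(d)–(e): forbidden (parity, ΔS).
(d)–(f): forbidden (parity, ΔS, ΔL).
(e)–(f): forbidden (parity, ΔS).
Allowed pairs: 2 of 15.

2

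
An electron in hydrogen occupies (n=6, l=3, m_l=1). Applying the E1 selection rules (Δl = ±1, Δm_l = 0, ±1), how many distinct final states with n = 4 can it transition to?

3

E1 requires Δl = ±1, so l_f ∈ {2, 4}; with 0 ≤ l_f ≤ n_f−1 = 3, the allowed l_f values are {2}.
For l_f = 2: m_f ∈ {m_i−1, m_i, m_i+1} ∩ [−2, 2] = {0, 1, 2} → 3 states.
Total: 3.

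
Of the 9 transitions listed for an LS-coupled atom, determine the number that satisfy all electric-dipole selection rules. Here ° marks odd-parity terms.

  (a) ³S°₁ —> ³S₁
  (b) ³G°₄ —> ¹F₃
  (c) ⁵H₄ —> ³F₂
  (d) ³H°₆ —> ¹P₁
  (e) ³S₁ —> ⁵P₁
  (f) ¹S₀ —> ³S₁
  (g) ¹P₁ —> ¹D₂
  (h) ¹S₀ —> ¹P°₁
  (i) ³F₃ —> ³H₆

1

(a) forbidden (ΔL fails)
(b) forbidden (ΔS fails)
(c) forbidden (parity, ΔS, ΔL, ΔJ fail)
(d) forbidden (ΔS, ΔL, ΔJ fail)
(e) forbidden (parity, ΔS fail)
(f) forbidden (parity, ΔS, ΔL fail)
(g) forbidden (parity fails)
(h) allowed
(i) forbidden (parity, ΔL, ΔJ fail)
Total allowed: 1 of 9.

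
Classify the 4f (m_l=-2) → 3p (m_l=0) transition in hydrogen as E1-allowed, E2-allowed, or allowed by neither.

Δl = 1 − 3 = -2; l_i + l_f = 4.
Δm_l = +2.
E1 (Δl = ±1, |Δm_l| ≤ 1): not satisfied.
E2 (Δl = 0,±2, l_i+l_f ≥ 2, |Δm_l| ≤ 2): satisfied.

E2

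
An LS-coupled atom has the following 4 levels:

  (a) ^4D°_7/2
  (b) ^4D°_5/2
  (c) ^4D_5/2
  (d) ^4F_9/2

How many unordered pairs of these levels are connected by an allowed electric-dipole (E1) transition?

(a)–(b): forbidden (parity).
(a)–(c): allowed.
(a)–(d): allowed.
(b)–(c): allowed.
(b)–(d): forbidden (ΔJ).
(c)–(d): forbidden (parity, ΔJ).
Allowed pairs: 3 of 6.

3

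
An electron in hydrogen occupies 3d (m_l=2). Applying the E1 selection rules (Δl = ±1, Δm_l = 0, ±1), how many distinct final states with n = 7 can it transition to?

4

E1 requires Δl = ±1, so l_f ∈ {1, 3}; with 0 ≤ l_f ≤ n_f−1 = 6, the allowed l_f values are {1, 3}.
For l_f = 1: m_f ∈ {m_i−1, m_i, m_i+1} ∩ [−1, 1] = {1} → 1 state.
For l_f = 3: m_f ∈ {m_i−1, m_i, m_i+1} ∩ [−3, 3] = {1, 2, 3} → 3 states.
Total: 4.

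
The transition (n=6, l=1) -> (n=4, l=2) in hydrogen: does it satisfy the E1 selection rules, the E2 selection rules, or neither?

Δl = 2 − 1 = +1; l_i + l_f = 3.
E1 (Δl = ±1): satisfied.
E2 (Δl = 0,±2, l_i+l_f ≥ 2): not satisfied.

E1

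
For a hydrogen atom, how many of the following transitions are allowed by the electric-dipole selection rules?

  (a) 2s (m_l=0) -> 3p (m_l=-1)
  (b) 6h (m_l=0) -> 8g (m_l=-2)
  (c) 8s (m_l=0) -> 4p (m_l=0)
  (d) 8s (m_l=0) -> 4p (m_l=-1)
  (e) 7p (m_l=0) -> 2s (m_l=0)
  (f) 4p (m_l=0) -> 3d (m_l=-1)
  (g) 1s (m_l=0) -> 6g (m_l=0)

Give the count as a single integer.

(a) allowed
(b) forbidden — Δm_l = -2 (E1 requires Δm_l = 0, ±1)
(c) allowed
(d) allowed
(e) allowed
(f) allowed
(g) forbidden — Δl = +4 (E1 requires Δl = ±1)
Total allowed: 5 of 7.

5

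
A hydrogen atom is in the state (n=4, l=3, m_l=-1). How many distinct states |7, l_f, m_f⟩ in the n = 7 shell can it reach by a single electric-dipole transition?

E1 requires Δl = ±1, so l_f ∈ {2, 4}; with 0 ≤ l_f ≤ n_f−1 = 6, the allowed l_f values are {2, 4}.
For l_f = 2: m_f ∈ {m_i−1, m_i, m_i+1} ∩ [−2, 2] = {-2, -1, 0} → 3 states.
For l_f = 4: m_f ∈ {m_i−1, m_i, m_i+1} ∩ [−4, 4] = {-2, -1, 0} → 3 states.
Total: 6.

6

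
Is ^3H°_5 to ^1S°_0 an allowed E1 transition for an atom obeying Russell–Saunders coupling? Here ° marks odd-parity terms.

Parity must change: odd → odd — ✗.
ΔS = 0: S: 1 → 0 — ✗.
ΔL = 0, ±1 (not L=0↔0): L: 5 → 0, ΔL = -5 — ✗.
ΔJ = 0, ±1 (not J=0↔0): J: 5 → 0, ΔJ = -5 — ✗.
Rule(s) violated: parity, ΔS, ΔL, ΔJ.

forbidden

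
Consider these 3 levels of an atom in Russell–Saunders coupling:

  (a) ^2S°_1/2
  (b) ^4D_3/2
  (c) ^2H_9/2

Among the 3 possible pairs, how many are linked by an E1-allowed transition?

(a)–(b): forbidden (ΔS, ΔL).
(a)–(c): forbidden (ΔL, ΔJ).
(b)–(c): forbidden (parity, ΔS, ΔL, ΔJ).
Allowed pairs: 0 of 3.

0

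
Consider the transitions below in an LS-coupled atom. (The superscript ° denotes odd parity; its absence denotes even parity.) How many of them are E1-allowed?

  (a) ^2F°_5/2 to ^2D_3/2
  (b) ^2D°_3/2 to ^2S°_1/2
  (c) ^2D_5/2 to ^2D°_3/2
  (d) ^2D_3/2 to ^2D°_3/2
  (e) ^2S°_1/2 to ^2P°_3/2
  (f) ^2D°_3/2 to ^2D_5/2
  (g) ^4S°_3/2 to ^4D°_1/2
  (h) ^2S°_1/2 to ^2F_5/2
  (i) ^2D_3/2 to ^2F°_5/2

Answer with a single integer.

(a) allowed
(b) forbidden (parity, ΔL fail)
(c) allowed
(d) allowed
(e) forbidden (parity fails)
(f) allowed
(g) forbidden (parity, ΔL fail)
(h) forbidden (ΔL, ΔJ fail)
(i) allowed
Total allowed: 5 of 9.

5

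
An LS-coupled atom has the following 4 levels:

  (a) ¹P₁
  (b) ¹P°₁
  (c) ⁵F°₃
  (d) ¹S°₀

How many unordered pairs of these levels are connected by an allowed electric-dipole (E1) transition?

2

(a)–(b): allowed.
(a)–(c): forbidden (ΔS, ΔL, ΔJ).
(a)–(d): allowed.
(b)–(c): forbidden (parity, ΔS, ΔL, ΔJ).
(b)–(d): forbidden (parity).
(c)–(d): forbidden (parity, ΔS, ΔL, ΔJ).
Allowed pairs: 2 of 6.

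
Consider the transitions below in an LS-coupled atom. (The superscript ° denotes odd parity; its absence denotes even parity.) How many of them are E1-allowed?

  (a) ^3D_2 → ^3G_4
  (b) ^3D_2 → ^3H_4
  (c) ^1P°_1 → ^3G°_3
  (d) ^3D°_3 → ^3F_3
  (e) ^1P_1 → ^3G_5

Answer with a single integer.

1

(a) forbidden (parity, ΔL, ΔJ fail)
(b) forbidden (parity, ΔL, ΔJ fail)
(c) forbidden (parity, ΔS, ΔL, ΔJ fail)
(d) allowed
(e) forbidden (parity, ΔS, ΔL, ΔJ fail)
Total allowed: 1 of 5.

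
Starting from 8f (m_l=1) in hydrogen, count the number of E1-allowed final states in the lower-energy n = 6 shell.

6

E1 requires Δl = ±1, so l_f ∈ {2, 4}; with 0 ≤ l_f ≤ n_f−1 = 5, the allowed l_f values are {2, 4}.
For l_f = 2: m_f ∈ {m_i−1, m_i, m_i+1} ∩ [−2, 2] = {0, 1, 2} → 3 states.
For l_f = 4: m_f ∈ {m_i−1, m_i, m_i+1} ∩ [−4, 4] = {0, 1, 2} → 3 states.
Total: 6.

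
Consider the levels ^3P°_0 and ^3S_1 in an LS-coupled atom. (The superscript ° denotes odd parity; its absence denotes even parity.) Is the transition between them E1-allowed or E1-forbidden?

allowed

ΔS = 0: S: 1 → 1 — ✓.
ΔJ = 0, ±1 (not J=0↔0): J: 0 → 1, ΔJ = +1 — ✓.
Parity must change: odd → even — ✓.
ΔL = 0, ±1 (not L=0↔0): L: 1 → 0, ΔL = -1 — ✓.
All four E1 rules are satisfied.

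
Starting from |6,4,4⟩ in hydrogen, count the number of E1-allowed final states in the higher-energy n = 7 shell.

E1 requires Δl = ±1, so l_f ∈ {3, 5}; with 0 ≤ l_f ≤ n_f−1 = 6, the allowed l_f values are {3, 5}.
For l_f = 3: m_f ∈ {m_i−1, m_i, m_i+1} ∩ [−3, 3] = {3} → 1 state.
For l_f = 5: m_f ∈ {m_i−1, m_i, m_i+1} ∩ [−5, 5] = {3, 4, 5} → 3 states.
Total: 4.

4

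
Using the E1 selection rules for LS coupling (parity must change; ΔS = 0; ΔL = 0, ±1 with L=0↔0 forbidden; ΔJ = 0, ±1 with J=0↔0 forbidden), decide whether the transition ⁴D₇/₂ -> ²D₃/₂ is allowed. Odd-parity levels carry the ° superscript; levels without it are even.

forbidden

Initial level: S=3/2, L=2, J=7/2, parity even. Final level: S=1/2, L=2, J=3/2, parity even.
Parity must change: even → even — ✗.
ΔS = 0: S: 3/2 → 1/2 — ✗.
ΔL = 0, ±1 (not L=0↔0): L: 2 → 2, ΔL = +0 — ✓.
ΔJ = 0, ±1 (not J=0↔0): J: 7/2 → 3/2, ΔJ = -2 — ✗.
Rule(s) violated: parity, ΔS, ΔJ.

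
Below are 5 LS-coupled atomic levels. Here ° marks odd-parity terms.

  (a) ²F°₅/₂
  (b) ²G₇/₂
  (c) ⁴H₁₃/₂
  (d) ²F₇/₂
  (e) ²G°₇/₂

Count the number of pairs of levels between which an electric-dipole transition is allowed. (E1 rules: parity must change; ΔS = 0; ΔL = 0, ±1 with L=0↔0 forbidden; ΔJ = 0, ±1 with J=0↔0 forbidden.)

(a)–(b): allowed.
(a)–(c): forbidden (ΔS, ΔL, ΔJ).
(a)–(d): allowed.
(a)–(e): forbidden (parity).
(b)–(c): forbidden (parity, ΔS, ΔJ).
(b)–(d): forbidden (parity).
(b)–(e): allowed.
(c)–(d): forbidden (parity, ΔS, ΔL, ΔJ).
(c)–(e): forbidden (ΔS, ΔJ).
(d)–(e): allowed.
Allowed pairs: 4 of 10.

4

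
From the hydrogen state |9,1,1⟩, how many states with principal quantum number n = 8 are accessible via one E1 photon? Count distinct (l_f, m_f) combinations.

E1 requires Δl = ±1, so l_f ∈ {0, 2}; with 0 ≤ l_f ≤ n_f−1 = 7, the allowed l_f values are {0, 2}.
For l_f = 0: m_f ∈ {m_i−1, m_i, m_i+1} ∩ [−0, 0] = {0} → 1 state.
For l_f = 2: m_f ∈ {m_i−1, m_i, m_i+1} ∩ [−2, 2] = {0, 1, 2} → 3 states.
Total: 4.

4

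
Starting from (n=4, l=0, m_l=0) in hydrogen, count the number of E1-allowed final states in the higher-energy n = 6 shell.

3

E1 requires Δl = ±1, so l_f ∈ {-1, 1}; with 0 ≤ l_f ≤ n_f−1 = 5, the allowed l_f values are {1}.
For l_f = 1: m_f ∈ {m_i−1, m_i, m_i+1} ∩ [−1, 1] = {-1, 0, 1} → 3 states.
Total: 3.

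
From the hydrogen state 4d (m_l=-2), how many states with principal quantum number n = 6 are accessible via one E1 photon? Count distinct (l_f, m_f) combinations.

E1 requires Δl = ±1, so l_f ∈ {1, 3}; with 0 ≤ l_f ≤ n_f−1 = 5, the allowed l_f values are {1, 3}.
For l_f = 1: m_f ∈ {m_i−1, m_i, m_i+1} ∩ [−1, 1] = {-1} → 1 state.
For l_f = 3: m_f ∈ {m_i−1, m_i, m_i+1} ∩ [−3, 3] = {-3, -2, -1} → 3 states.
Total: 4.

4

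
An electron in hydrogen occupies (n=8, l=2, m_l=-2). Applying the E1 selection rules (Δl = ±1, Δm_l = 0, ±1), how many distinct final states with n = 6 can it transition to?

4

E1 requires Δl = ±1, so l_f ∈ {1, 3}; with 0 ≤ l_f ≤ n_f−1 = 5, the allowed l_f values are {1, 3}.
For l_f = 1: m_f ∈ {m_i−1, m_i, m_i+1} ∩ [−1, 1] = {-1} → 1 state.
For l_f = 3: m_f ∈ {m_i−1, m_i, m_i+1} ∩ [−3, 3] = {-3, -2, -1} → 3 states.
Total: 4.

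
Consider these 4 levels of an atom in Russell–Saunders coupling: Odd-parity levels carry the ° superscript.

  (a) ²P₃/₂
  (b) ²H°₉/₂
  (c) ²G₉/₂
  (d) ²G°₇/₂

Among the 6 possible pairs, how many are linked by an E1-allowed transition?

2

(a)–(b): forbidden (ΔL, ΔJ).
(a)–(c): forbidden (parity, ΔL, ΔJ).
(a)–(d): forbidden (ΔL, ΔJ).
(b)–(c): allowed.
(b)–(d): forbidden (parity).
(c)–(d): allowed.
Allowed pairs: 2 of 6.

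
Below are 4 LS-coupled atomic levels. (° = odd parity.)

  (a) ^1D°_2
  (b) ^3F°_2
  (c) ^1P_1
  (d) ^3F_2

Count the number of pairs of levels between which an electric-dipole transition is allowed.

2

(a)–(b): forbidden (parity, ΔS).
(a)–(c): allowed.
(a)–(d): forbidden (ΔS).
(b)–(c): forbidden (ΔS, ΔL).
(b)–(d): allowed.
(c)–(d): forbidden (parity, ΔS, ΔL).
Allowed pairs: 2 of 6.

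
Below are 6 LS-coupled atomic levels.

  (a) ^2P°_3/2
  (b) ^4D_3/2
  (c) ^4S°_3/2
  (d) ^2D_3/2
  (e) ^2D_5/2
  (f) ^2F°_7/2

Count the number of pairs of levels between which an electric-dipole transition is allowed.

3

(a)–(b): forbidden (ΔS).
(a)–(c): forbidden (parity, ΔS).
(a)–(d): allowed.
(a)–(e): allowed.
(a)–(f): forbidden (parity, ΔL, ΔJ).
(b)–(c): forbidden (ΔL).
(b)–(d): forbidden (parity, ΔS).
(b)–(e): forbidden (parity, ΔS).
(b)–(f): forbidden (ΔS, ΔJ).
(c)–(d): forbidden (ΔS, ΔL).
(c)–(e): forbidden (ΔS, ΔL).
(c)–(f): forbidden (parity, ΔS, ΔL, ΔJ).
(d)–(e): forbidden (parity).
(d)–(f): forbidden (ΔJ).
(e)–(f): allowed.
Allowed pairs: 3 of 15.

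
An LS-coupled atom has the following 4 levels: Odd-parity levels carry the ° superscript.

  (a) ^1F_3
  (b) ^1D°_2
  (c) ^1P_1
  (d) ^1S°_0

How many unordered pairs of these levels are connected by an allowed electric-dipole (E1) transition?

(a)–(b): allowed.
(a)–(c): forbidden (parity, ΔL, ΔJ).
(a)–(d): forbidden (ΔL, ΔJ).
(b)–(c): allowed.
(b)–(d): forbidden (parity, ΔL, ΔJ).
(c)–(d): allowed.
Allowed pairs: 3 of 6.

3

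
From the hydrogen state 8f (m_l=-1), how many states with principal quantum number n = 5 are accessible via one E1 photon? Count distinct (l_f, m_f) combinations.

6

E1 requires Δl = ±1, so l_f ∈ {2, 4}; with 0 ≤ l_f ≤ n_f−1 = 4, the allowed l_f values are {2, 4}.
For l_f = 2: m_f ∈ {m_i−1, m_i, m_i+1} ∩ [−2, 2] = {-2, -1, 0} → 3 states.
For l_f = 4: m_f ∈ {m_i−1, m_i, m_i+1} ∩ [−4, 4] = {-2, -1, 0} → 3 states.
Total: 6.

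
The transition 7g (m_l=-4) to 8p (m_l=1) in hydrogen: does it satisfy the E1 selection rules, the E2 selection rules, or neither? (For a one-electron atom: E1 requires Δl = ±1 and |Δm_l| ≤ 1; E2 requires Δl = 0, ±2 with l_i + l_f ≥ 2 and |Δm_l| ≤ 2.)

Δl = 1 − 4 = -3; l_i + l_f = 5.
Δm_l = +5.
E1 (Δl = ±1, |Δm_l| ≤ 1): not satisfied.
E2 (Δl = 0,±2, l_i+l_f ≥ 2, |Δm_l| ≤ 2): not satisfied.

neither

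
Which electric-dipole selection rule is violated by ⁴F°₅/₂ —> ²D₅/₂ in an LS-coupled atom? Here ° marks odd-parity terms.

the ΔS = 0 rule

Parity must change: odd → even — ✓.
ΔS = 0: S: 3/2 → 1/2 — ✗.
ΔL = 0, ±1 (not L=0↔0): L: 3 → 2, ΔL = -1 — ✓.
ΔJ = 0, ±1 (not J=0↔0): J: 5/2 → 5/2, ΔJ = +0 — ✓.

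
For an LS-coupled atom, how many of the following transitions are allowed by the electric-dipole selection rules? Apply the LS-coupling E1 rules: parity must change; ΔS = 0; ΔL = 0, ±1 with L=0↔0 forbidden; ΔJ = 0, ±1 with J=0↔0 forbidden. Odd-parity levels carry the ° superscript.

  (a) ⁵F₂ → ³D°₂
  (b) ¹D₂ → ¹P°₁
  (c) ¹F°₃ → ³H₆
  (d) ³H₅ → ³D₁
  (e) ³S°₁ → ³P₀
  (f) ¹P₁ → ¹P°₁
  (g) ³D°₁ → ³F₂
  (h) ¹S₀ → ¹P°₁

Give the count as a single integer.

5

(a) forbidden (ΔS fails)
(b) allowed
(c) forbidden (ΔS, ΔL, ΔJ fail)
(d) forbidden (parity, ΔL, ΔJ fail)
(e) allowed
(f) allowed
(g) allowed
(h) allowed
Total allowed: 5 of 8.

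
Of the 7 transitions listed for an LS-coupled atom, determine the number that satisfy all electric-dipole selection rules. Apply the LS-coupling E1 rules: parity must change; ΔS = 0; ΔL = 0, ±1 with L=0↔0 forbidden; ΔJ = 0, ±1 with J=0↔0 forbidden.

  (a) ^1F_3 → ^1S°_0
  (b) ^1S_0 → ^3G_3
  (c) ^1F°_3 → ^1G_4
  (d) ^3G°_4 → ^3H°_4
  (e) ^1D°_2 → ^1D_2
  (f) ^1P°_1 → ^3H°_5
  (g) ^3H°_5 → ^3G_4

(a) forbidden (ΔL, ΔJ fail)
(b) forbidden (parity, ΔS, ΔL, ΔJ fail)
(c) allowed
(d) forbidden (parity fails)
(e) allowed
(f) forbidden (parity, ΔS, ΔL, ΔJ fail)
(g) allowed
Total allowed: 3 of 7.

3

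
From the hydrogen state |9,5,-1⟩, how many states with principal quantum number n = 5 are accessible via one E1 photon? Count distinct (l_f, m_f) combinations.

3

E1 requires Δl = ±1, so l_f ∈ {4, 6}; with 0 ≤ l_f ≤ n_f−1 = 4, the allowed l_f values are {4}.
For l_f = 4: m_f ∈ {m_i−1, m_i, m_i+1} ∩ [−4, 4] = {-2, -1, 0} → 3 states.
Total: 3.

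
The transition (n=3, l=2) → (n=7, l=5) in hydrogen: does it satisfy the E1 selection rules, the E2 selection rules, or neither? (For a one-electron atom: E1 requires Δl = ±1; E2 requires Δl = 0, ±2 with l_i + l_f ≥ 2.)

Δl = 5 − 2 = +3; l_i + l_f = 7.
E1 (Δl = ±1): not satisfied.
E2 (Δl = 0,±2, l_i+l_f ≥ 2): not satisfied.

neither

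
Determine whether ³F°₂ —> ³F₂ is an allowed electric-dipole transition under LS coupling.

allowed

Initial level: S=1, L=3, J=2, parity odd. Final level: S=1, L=3, J=2, parity even.
Parity must change: odd → even — ✓.
ΔS = 0: S: 1 → 1 — ✓.
ΔL = 0, ±1 (not L=0↔0): L: 3 → 3, ΔL = +0 — ✓.
ΔJ = 0, ±1 (not J=0↔0): J: 2 → 2, ΔJ = +0 — ✓.
All four E1 rules are satisfied.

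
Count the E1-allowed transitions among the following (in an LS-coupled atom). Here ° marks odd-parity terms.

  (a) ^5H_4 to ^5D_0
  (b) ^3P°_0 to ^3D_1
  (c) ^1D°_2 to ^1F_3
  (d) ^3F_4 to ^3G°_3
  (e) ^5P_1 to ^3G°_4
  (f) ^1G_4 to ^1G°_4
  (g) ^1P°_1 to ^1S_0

5

(a) forbidden (parity, ΔL, ΔJ fail)
(b) allowed
(c) allowed
(d) allowed
(e) forbidden (ΔS, ΔL, ΔJ fail)
(f) allowed
(g) allowed
Total allowed: 5 of 7.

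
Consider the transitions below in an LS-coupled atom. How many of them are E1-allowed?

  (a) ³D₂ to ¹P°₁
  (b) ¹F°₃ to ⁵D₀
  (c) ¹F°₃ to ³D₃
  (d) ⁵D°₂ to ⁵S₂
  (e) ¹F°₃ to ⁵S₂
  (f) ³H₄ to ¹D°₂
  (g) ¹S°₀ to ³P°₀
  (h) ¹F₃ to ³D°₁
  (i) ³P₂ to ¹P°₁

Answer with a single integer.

0

(a) forbidden (ΔS fails)
(b) forbidden (ΔS, ΔJ fail)
(c) forbidden (ΔS fails)
(d) forbidden (ΔL fails)
(e) forbidden (ΔS, ΔL fail)
(f) forbidden (ΔS, ΔL, ΔJ fail)
(g) forbidden (parity, ΔS, ΔJ fail)
(h) forbidden (ΔS, ΔJ fail)
(i) forbidden (ΔS fails)
Total allowed: 0 of 9.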